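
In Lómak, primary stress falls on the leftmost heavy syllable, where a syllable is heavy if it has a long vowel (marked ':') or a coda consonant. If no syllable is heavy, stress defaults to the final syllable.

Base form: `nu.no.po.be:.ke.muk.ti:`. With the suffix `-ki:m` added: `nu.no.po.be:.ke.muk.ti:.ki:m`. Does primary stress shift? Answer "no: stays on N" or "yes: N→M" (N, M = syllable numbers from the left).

no: stays on 4

Base `nu.no.po.be:.ke.muk.ti:` (7 syllables):
  Weights: 1 nu L, 2 no L, 3 po L, 4 be: H, 5 ke L, 6 muk H, 7 ti: H.
  Heavy syllables in the domain: 4, 6, 7. The leftmost is syllable 4 (be:).
  → primary stress on syllable 4.
Suffixed `nu.no.po.be:.ke.muk.ti:.ki:m` (8 syllables):
  Weights: 1 nu L, 2 no L, 3 po L, 4 be: H, 5 ke L, 6 muk H, 7 ti: H, 8 ki:m H.
  Heavy syllables in the domain: 4, 6, 7, 8. The leftmost is syllable 4 (be:).
  → primary stress on syllable 4.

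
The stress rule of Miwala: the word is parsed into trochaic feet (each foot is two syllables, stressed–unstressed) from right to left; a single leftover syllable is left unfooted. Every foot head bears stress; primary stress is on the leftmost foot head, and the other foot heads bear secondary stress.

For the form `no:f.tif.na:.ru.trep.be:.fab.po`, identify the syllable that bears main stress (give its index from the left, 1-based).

Parse right to left into trochaic (ˈσσ) feet: (ˈno:f.tif) (ˈna:.ru) (ˈtrep.be:) (ˈfab.po).
Foot heads (stressed positions): 1, 3, 5, 7.
End Rule Leftmost: primary stress on the leftmost head = syllable 1.
Primary stress: syllable 1 → ˈno:f.tif.na:.ru.trep.be:.fab.po.

1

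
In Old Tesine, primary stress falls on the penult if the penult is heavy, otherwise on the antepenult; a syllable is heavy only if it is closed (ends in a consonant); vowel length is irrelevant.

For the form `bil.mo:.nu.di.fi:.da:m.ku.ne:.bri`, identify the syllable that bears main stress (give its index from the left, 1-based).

7

Weights: 7 ku L, 8 ne: L, 9 bri L.
The penult (syllable 8, ne:) is light, so stress falls on the antepenult (syllable 7, ku).
Primary stress: syllable 7 → bil.mo:.nu.di.fi:.da:m.ˈku.ne:.bri.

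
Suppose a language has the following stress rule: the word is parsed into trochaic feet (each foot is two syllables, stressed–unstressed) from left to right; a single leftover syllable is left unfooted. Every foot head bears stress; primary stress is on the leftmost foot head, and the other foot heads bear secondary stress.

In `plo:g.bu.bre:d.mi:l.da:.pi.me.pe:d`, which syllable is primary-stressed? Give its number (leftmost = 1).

1

Parse left to right into trochaic (ˈσσ) feet: (ˈplo:g.bu) (ˈbre:d.mi:l) (ˈda:.pi) (ˈme.pe:d).
Foot heads (stressed positions): 1, 3, 5, 7.
End Rule Leftmost: primary stress on the leftmost head = syllable 1.
Primary stress: syllable 1 → ˈplo:g.bu.bre:d.mi:l.da:.pi.me.pe:d.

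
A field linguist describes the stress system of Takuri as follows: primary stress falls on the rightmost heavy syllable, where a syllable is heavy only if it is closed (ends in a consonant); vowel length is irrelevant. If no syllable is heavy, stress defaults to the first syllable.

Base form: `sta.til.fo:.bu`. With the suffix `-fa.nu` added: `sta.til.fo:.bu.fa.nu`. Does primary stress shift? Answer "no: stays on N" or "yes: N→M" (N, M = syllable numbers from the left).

Base `sta.til.fo:.bu` (4 syllables):
  Weights: 1 sta L, 2 til H, 3 fo: L, 4 bu L.
  Heavy syllables in the domain: 2. The rightmost is syllable 2 (til).
  → primary stress on syllable 2.
Suffixed `sta.til.fo:.bu.fa.nu` (6 syllables):
  Weights: 1 sta L, 2 til H, 3 fo: L, 4 bu L, 5 fa L, 6 nu L.
  Heavy syllables in the domain: 2. The rightmost is syllable 2 (til).
  → primary stress on syllable 2.

no: stays on 2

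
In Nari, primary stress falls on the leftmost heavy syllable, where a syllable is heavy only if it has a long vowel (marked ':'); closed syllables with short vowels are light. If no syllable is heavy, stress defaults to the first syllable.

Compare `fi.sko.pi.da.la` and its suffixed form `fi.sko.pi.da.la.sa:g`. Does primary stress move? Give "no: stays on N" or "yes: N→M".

yes: 1→6

Base `fi.sko.pi.da.la` (5 syllables):
  Weights: 1 fi L, 2 sko L, 3 pi L, 4 da L, 5 la L.
  No heavy syllable in the domain; default to the first syllable = syllable 1.
  → primary stress on syllable 1.
Suffixed `fi.sko.pi.da.la.sa:g` (6 syllables):
  Weights: 1 fi L, 2 sko L, 3 pi L, 4 da L, 5 la L, 6 sa:g H.
  Heavy syllables in the domain: 6. The leftmost is syllable 6 (sa:g).
  → primary stress on syllable 6.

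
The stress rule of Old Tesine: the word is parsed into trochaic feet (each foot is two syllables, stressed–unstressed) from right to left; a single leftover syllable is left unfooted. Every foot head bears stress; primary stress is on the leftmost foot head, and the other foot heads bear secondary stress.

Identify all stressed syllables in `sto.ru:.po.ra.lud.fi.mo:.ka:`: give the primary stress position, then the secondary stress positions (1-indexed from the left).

primary 1, secondary 3, 5, 7

Parse right to left into trochaic (ˈσσ) feet: (ˈsto.ru:) (ˈpo.ra) (ˈlud.fi) (ˈmo:.ka:).
Foot heads (stressed positions): 1, 3, 5, 7.
End Rule Leftmost: primary stress on the leftmost head = syllable 1.
Secondary stress on 3, 5, 7: ˈsto.ru:.ˌpo.ra.ˌlud.fi.ˌmo:.ka:.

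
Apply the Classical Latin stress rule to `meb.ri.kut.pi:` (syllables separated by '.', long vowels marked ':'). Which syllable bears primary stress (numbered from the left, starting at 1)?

Classical Latin: stress the penult if heavy (long vowel or closed), else the antepenult.
Weights: 2 ri L, 3 kut H, 4 pi: H.
The penult (syllable 3, kut) is heavy, so it takes stress.
Stress on syllable 3: meb.ri.ˈkut.pi:.

3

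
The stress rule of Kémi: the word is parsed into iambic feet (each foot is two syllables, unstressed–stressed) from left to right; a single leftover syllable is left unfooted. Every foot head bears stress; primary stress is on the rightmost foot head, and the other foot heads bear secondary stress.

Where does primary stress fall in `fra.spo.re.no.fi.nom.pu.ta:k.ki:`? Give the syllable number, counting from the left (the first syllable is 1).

Parse left to right into iambic (σˈσ) feet: (fra.ˈspo) (re.ˈno) (fi.ˈnom) (pu.ˈta:k) ki:. Syllable 9 is left unfooted.
Foot heads (stressed positions): 2, 4, 6, 8.
End Rule Rightmost: primary stress on the rightmost head = syllable 8.
Primary stress: syllable 8 → fra.spo.re.no.fi.nom.pu.ˈta:k.ki:.

8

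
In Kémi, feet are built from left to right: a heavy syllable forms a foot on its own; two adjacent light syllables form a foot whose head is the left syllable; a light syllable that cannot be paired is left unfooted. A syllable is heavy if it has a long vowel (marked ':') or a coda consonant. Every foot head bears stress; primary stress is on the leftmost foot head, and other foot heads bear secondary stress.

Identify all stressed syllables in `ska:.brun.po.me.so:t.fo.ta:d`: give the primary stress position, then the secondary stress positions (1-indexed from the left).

Weights: 1 ska: H, 2 brun H, 3 po L, 4 me L, 5 so:t H, 6 fo L, 7 ta:d H.
Parse left to right (heavy = foot alone; LL = one foot; stranded L unfooted): (ˈska:) (ˈbrun) (ˈpo.me) (ˈso:t) fo (ˈta:d).
Foot heads: 1, 2, 3, 5, 7.
Primary stress on the leftmost head = syllable 1.
Secondary stress on 2, 3, 5, 7: ˈska:.ˌbrun.ˌpo.me.ˌso:t.fo.ˌta:d.

primary 1, secondary 2, 3, 5, 7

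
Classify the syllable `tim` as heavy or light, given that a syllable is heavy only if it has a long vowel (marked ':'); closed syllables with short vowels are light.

light

`tim`: short vowel, closed (coda /m/). Short vowel → light.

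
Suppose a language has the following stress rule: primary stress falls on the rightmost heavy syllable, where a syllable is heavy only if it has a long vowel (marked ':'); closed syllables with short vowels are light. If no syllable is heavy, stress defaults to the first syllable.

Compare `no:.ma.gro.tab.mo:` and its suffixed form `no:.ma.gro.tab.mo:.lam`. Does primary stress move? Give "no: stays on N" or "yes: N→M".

Base `no:.ma.gro.tab.mo:` (5 syllables):
  Weights: 1 no: H, 2 ma L, 3 gro L, 4 tab L, 5 mo: H.
  Heavy syllables in the domain: 1, 5. The rightmost is syllable 5 (mo:).
  → primary stress on syllable 5.
Suffixed `no:.ma.gro.tab.mo:.lam` (6 syllables):
  Weights: 1 no: H, 2 ma L, 3 gro L, 4 tab L, 5 mo: H, 6 lam L.
  Heavy syllables in the domain: 1, 5. The rightmost is syllable 5 (mo:).
  → primary stress on syllable 5.

no: stays on 5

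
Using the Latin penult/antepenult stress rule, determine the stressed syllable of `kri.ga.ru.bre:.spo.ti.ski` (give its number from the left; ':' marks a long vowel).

Classical Latin: stress the penult if heavy (long vowel or closed), else the antepenult.
Weights: 5 spo L, 6 ti L, 7 ski L.
The penult (syllable 6, ti) is light, so stress falls on the antepenult (syllable 5, spo).
Stress on syllable 5: kri.ga.ru.bre:.ˈspo.ti.ski.

5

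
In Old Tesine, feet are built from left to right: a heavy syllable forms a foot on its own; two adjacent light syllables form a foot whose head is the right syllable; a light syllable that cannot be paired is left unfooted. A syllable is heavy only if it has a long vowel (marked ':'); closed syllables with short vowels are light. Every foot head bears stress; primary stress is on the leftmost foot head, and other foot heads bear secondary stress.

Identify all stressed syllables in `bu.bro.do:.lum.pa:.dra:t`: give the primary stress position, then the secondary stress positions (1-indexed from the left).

primary 2, secondary 3, 5, 6

Weights: 1 bu L, 2 bro L, 3 do: H, 4 lum L, 5 pa: H, 6 dra:t H.
Parse left to right (heavy = foot alone; LL = one foot; stranded L unfooted): (bu.ˈbro) (ˈdo:) lum (ˈpa:) (ˈdra:t).
Foot heads: 2, 3, 5, 6.
Primary stress on the leftmost head = syllable 2.
Secondary stress on 3, 5, 6: bu.ˈbro.ˌdo:.lum.ˌpa:.ˌdra:t.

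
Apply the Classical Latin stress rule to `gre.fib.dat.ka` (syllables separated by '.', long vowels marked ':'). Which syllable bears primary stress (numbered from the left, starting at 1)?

3

Classical Latin: stress the penult if heavy (long vowel or closed), else the antepenult.
Weights: 2 fib H, 3 dat H, 4 ka L.
The penult (syllable 3, dat) is heavy, so it takes stress.
Stress on syllable 3: gre.fib.ˈdat.ka.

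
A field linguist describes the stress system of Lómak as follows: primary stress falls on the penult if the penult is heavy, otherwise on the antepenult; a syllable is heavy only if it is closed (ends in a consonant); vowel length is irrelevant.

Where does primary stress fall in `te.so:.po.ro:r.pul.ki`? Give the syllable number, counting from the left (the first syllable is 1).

Weights: 4 ro:r H, 5 pul H, 6 ki L.
The penult (syllable 5, pul) is heavy, so it takes stress.
Primary stress: syllable 5 → te.so:.po.ro:r.ˈpul.ki.

5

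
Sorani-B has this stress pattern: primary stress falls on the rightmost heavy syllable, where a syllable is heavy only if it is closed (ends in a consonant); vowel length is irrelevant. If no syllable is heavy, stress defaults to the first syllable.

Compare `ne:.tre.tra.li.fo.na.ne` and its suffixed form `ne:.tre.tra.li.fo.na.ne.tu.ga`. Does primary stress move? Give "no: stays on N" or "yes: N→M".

no: stays on 1

Base `ne:.tre.tra.li.fo.na.ne` (7 syllables):
  Weights: 1 ne: L, 2 tre L, 3 tra L, 4 li L, 5 fo L, 6 na L, 7 ne L.
  No heavy syllable in the domain; default to the first syllable = syllable 1.
  → primary stress on syllable 1.
Suffixed `ne:.tre.tra.li.fo.na.ne.tu.ga` (9 syllables):
  Weights: 1 ne: L, 2 tre L, 3 tra L, 4 li L, 5 fo L, 6 na L, 7 ne L, 8 tu L, 9 ga L.
  No heavy syllable in the domain; default to the first syllable = syllable 1.
  → primary stress on syllable 1.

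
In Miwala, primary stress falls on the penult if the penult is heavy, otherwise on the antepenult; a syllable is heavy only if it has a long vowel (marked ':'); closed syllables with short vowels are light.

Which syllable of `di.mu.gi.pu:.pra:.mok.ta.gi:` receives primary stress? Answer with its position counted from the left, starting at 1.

Weights: 6 mok L, 7 ta L, 8 gi: H.
The penult (syllable 7, ta) is light, so stress falls on the antepenult (syllable 6, mok).
Primary stress: syllable 6 → di.mu.gi.pu:.pra:.ˈmok.ta.gi:.

6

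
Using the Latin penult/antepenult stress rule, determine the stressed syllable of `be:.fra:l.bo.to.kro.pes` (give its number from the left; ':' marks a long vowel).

Classical Latin: stress the penult if heavy (long vowel or closed), else the antepenult.
Weights: 4 to L, 5 kro L, 6 pes H.
The penult (syllable 5, kro) is light, so stress falls on the antepenult (syllable 4, to).
Stress on syllable 4: be:.fra:l.bo.ˈto.kro.pes.

4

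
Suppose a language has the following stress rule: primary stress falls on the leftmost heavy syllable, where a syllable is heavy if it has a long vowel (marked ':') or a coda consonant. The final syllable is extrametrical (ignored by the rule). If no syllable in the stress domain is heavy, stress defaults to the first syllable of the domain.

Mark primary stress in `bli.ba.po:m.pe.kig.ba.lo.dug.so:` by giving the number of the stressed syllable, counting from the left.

3

The final syllable (9, so:) is extrametrical; the stress domain is syllables 1–8.
Weights: 1 bli L, 2 ba L, 3 po:m H, 4 pe L, 5 kig H, 6 ba L, 7 lo L, 8 dug H.
Heavy syllables in the domain: 3, 5, 8. The leftmost is syllable 3 (po:m).
Primary stress: syllable 3 → bli.ba.ˈpo:m.pe.kig.ba.lo.dug.so:.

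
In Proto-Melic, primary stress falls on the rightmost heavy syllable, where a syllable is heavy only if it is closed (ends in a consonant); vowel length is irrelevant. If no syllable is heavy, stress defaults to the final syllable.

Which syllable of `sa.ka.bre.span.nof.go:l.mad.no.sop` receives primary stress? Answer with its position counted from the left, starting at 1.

9

Weights: 1 sa L, 2 ka L, 3 bre L, 4 span H, 5 nof H, 6 go:l H, 7 mad H, 8 no L, 9 sop H.
Heavy syllables in the domain: 4, 5, 6, 7, 9. The rightmost is syllable 9 (sop).
Primary stress: syllable 9 → sa.ka.bre.span.nof.go:l.mad.no.ˈsop.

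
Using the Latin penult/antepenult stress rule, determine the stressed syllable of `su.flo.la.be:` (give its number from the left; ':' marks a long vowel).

2

Classical Latin: stress the penult if heavy (long vowel or closed), else the antepenult.
Weights: 2 flo L, 3 la L, 4 be: H.
The penult (syllable 3, la) is light, so stress falls on the antepenult (syllable 2, flo).
Stress on syllable 2: su.ˈflo.la.be:.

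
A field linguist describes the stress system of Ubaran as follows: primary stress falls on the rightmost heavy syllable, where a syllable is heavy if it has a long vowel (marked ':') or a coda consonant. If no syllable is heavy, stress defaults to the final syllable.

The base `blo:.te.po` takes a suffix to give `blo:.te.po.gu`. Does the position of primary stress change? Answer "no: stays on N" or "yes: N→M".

Base `blo:.te.po` (3 syllables):
  Weights: 1 blo: H, 2 te L, 3 po L.
  Heavy syllables in the domain: 1. The rightmost is syllable 1 (blo:).
  → primary stress on syllable 1.
Suffixed `blo:.te.po.gu` (4 syllables):
  Weights: 1 blo: H, 2 te L, 3 po L, 4 gu L.
  Heavy syllables in the domain: 1. The rightmost is syllable 1 (blo:).
  → primary stress on syllable 1.

no: stays on 1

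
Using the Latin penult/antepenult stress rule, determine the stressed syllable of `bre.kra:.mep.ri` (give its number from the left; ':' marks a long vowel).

3

Classical Latin: stress the penult if heavy (long vowel or closed), else the antepenult.
Weights: 2 kra: H, 3 mep H, 4 ri L.
The penult (syllable 3, mep) is heavy, so it takes stress.
Stress on syllable 3: bre.kra:.ˈmep.ri.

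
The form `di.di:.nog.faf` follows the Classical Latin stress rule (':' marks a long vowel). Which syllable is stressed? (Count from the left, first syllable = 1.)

Classical Latin: stress the penult if heavy (long vowel or closed), else the antepenult.
Weights: 2 di: H, 3 nog H, 4 faf H.
The penult (syllable 3, nog) is heavy, so it takes stress.
Stress on syllable 3: di.di:.ˈnog.faf.

3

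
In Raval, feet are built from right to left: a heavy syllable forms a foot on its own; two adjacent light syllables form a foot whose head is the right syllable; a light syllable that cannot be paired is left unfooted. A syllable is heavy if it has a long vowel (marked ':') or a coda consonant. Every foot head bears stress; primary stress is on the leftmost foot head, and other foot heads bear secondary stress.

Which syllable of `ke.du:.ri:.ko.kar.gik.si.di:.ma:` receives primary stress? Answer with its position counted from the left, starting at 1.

2

Weights: 1 ke L, 2 du: H, 3 ri: H, 4 ko L, 5 kar H, 6 gik H, 7 si L, 8 di: H, 9 ma: H.
Parse right to left (heavy = foot alone; LL = one foot; stranded L unfooted): ke (ˈdu:) (ˈri:) ko (ˈkar) (ˈgik) si (ˈdi:) (ˈma:).
Foot heads: 2, 3, 5, 6, 8, 9.
Primary stress on the leftmost head = syllable 2.
Primary stress: syllable 2 → ke.ˈdu:.ri:.ko.kar.gik.si.di:.ma:.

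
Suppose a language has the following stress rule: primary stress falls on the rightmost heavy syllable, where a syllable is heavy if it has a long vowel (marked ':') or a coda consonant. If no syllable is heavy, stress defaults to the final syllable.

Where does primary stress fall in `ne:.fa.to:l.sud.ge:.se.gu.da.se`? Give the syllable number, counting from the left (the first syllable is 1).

5

Weights: 1 ne: H, 2 fa L, 3 to:l H, 4 sud H, 5 ge: H, 6 se L, 7 gu L, 8 da L, 9 se L.
Heavy syllables in the domain: 1, 3, 4, 5. The rightmost is syllable 5 (ge:).
Primary stress: syllable 5 → ne:.fa.to:l.sud.ˈge:.se.gu.da.se.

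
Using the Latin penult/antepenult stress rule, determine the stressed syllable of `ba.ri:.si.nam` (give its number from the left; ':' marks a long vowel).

Classical Latin: stress the penult if heavy (long vowel or closed), else the antepenult.
Weights: 2 ri: H, 3 si L, 4 nam H.
The penult (syllable 3, si) is light, so stress falls on the antepenult (syllable 2, ri:).
Stress on syllable 2: ba.ˈri:.si.nam.

2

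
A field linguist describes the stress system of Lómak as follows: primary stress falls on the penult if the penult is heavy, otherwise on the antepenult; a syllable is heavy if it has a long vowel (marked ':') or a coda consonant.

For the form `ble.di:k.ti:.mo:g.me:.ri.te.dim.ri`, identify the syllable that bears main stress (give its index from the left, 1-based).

8

Weights: 7 te L, 8 dim H, 9 ri L.
The penult (syllable 8, dim) is heavy, so it takes stress.
Primary stress: syllable 8 → ble.di:k.ti:.mo:g.me:.ri.te.ˈdim.ri.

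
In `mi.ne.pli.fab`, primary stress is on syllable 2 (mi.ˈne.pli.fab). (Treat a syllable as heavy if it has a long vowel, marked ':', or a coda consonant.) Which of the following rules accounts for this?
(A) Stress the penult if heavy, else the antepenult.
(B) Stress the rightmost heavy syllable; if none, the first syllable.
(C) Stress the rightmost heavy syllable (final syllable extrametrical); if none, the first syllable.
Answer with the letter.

A

Rule A → syllable 2 ✓.
Rule B → syllable 4 (observed: 2).
Rule C → syllable 1 (observed: 2).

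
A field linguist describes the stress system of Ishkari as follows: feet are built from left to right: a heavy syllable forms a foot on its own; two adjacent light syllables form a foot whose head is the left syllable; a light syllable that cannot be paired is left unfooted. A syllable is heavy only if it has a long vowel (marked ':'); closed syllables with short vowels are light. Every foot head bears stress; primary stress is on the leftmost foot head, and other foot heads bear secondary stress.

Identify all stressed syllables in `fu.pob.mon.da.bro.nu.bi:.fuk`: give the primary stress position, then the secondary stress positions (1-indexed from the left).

Weights: 1 fu L, 2 pob L, 3 mon L, 4 da L, 5 bro L, 6 nu L, 7 bi: H, 8 fuk L.
Parse left to right (heavy = foot alone; LL = one foot; stranded L unfooted): (ˈfu.pob) (ˈmon.da) (ˈbro.nu) (ˈbi:) fuk.
Foot heads: 1, 3, 5, 7.
Primary stress on the leftmost head = syllable 1.
Secondary stress on 3, 5, 7: ˈfu.pob.ˌmon.da.ˌbro.nu.ˌbi:.fuk.

primary 1, secondary 3, 5, 7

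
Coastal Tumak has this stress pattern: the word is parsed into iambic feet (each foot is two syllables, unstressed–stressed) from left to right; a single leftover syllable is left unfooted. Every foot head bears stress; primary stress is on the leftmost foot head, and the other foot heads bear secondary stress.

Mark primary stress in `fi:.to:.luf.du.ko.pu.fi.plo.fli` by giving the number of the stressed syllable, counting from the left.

Parse left to right into iambic (σˈσ) feet: (fi:.ˈto:) (luf.ˈdu) (ko.ˈpu) (fi.ˈplo) fli. Syllable 9 is left unfooted.
Foot heads (stressed positions): 2, 4, 6, 8.
End Rule Leftmost: primary stress on the leftmost head = syllable 2.
Primary stress: syllable 2 → fi:.ˈto:.luf.du.ko.pu.fi.plo.fli.

2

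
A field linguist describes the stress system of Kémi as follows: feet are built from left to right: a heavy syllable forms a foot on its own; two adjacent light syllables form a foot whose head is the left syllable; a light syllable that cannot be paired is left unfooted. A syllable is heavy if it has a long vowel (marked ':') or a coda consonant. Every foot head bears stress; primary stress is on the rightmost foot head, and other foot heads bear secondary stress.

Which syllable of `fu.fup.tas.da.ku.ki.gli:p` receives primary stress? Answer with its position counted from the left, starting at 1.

7

Weights: 1 fu L, 2 fup H, 3 tas H, 4 da L, 5 ku L, 6 ki L, 7 gli:p H.
Parse left to right (heavy = foot alone; LL = one foot; stranded L unfooted): fu (ˈfup) (ˈtas) (ˈda.ku) ki (ˈgli:p).
Foot heads: 2, 3, 4, 7.
Primary stress on the rightmost head = syllable 7.
Primary stress: syllable 7 → fu.fup.tas.da.ku.ki.ˈgli:p.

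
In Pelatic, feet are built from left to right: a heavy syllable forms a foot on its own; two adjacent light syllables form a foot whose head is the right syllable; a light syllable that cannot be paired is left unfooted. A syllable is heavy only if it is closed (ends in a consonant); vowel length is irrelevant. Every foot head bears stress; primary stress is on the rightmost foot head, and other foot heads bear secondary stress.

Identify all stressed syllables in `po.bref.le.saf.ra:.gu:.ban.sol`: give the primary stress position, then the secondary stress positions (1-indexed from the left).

Weights: 1 po L, 2 bref H, 3 le L, 4 saf H, 5 ra: L, 6 gu: L, 7 ban H, 8 sol H.
Parse left to right (heavy = foot alone; LL = one foot; stranded L unfooted): po (ˈbref) le (ˈsaf) (ra:.ˈgu:) (ˈban) (ˈsol).
Foot heads: 2, 4, 6, 7, 8.
Primary stress on the rightmost head = syllable 8.
Secondary stress on 2, 4, 6, 7: po.ˌbref.le.ˌsaf.ra:.ˌgu:.ˌban.ˈsol.

primary 8, secondary 2, 4, 6, 7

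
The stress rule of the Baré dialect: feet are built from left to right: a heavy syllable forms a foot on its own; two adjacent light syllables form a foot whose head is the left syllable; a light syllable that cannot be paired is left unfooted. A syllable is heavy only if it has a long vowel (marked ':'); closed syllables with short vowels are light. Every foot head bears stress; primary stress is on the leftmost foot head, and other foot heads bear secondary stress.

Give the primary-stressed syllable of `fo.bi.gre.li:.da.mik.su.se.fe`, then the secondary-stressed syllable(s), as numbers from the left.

primary 1, secondary 4, 5, 7

Weights: 1 fo L, 2 bi L, 3 gre L, 4 li: H, 5 da L, 6 mik L, 7 su L, 8 se L, 9 fe L.
Parse left to right (heavy = foot alone; LL = one foot; stranded L unfooted): (ˈfo.bi) gre (ˈli:) (ˈda.mik) (ˈsu.se) fe.
Foot heads: 1, 4, 5, 7.
Primary stress on the leftmost head = syllable 1.
Secondary stress on 4, 5, 7: ˈfo.bi.gre.ˌli:.ˌda.mik.ˌsu.se.fe.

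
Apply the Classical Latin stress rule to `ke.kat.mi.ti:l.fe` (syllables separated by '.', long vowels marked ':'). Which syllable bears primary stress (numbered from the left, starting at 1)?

Classical Latin: stress the penult if heavy (long vowel or closed), else the antepenult.
Weights: 3 mi L, 4 ti:l H, 5 fe L.
The penult (syllable 4, ti:l) is heavy, so it takes stress.
Stress on syllable 4: ke.kat.mi.ˈti:l.fe.

4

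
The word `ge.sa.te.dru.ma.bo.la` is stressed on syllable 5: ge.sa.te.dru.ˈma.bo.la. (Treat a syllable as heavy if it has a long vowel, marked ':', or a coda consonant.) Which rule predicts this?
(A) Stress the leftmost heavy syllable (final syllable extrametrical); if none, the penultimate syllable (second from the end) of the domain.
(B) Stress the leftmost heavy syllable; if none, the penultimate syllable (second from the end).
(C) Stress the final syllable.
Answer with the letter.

A

Rule A → syllable 5 ✓.
Rule B → syllable 6 (observed: 5).
Rule C → syllable 7 (observed: 5).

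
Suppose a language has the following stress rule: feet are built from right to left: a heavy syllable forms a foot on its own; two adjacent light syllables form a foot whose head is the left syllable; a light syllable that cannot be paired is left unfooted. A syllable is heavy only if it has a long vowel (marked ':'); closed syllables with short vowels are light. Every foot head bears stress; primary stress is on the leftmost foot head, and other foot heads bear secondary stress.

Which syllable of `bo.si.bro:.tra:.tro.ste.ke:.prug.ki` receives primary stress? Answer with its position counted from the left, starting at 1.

1

Weights: 1 bo L, 2 si L, 3 bro: H, 4 tra: H, 5 tro L, 6 ste L, 7 ke: H, 8 prug L, 9 ki L.
Parse right to left (heavy = foot alone; LL = one foot; stranded L unfooted): (ˈbo.si) (ˈbro:) (ˈtra:) (ˈtro.ste) (ˈke:) (ˈprug.ki).
Foot heads: 1, 3, 4, 5, 7, 8.
Primary stress on the leftmost head = syllable 1.
Primary stress: syllable 1 → ˈbo.si.bro:.tra:.tro.ste.ke:.prug.ki.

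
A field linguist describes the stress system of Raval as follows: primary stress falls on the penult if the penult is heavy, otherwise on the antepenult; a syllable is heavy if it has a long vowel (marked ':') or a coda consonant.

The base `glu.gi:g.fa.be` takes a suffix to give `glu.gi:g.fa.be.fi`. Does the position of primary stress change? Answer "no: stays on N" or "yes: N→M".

yes: 2→3

Base `glu.gi:g.fa.be` (4 syllables):
  Weights: 2 gi:g H, 3 fa L, 4 be L.
  The penult (syllable 3, fa) is light, so stress falls on the antepenult (syllable 2, gi:g).
  → primary stress on syllable 2.
Suffixed `glu.gi:g.fa.be.fi` (5 syllables):
  Weights: 3 fa L, 4 be L, 5 fi L.
  The penult (syllable 4, be) is light, so stress falls on the antepenult (syllable 3, fa).
  → primary stress on syllable 3.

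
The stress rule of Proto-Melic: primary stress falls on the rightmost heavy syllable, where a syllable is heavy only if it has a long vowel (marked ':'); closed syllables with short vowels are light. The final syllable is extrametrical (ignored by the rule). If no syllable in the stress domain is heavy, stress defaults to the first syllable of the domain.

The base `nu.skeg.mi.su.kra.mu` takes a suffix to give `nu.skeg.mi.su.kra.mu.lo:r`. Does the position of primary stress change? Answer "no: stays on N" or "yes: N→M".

Base `nu.skeg.mi.su.kra.mu` (6 syllables):
  The final syllable (6, mu) is extrametrical; the stress domain is syllables 1–5.
  Weights: 1 nu L, 2 skeg L, 3 mi L, 4 su L, 5 kra L.
  No heavy syllable in the domain; default to the first syllable of the domain = syllable 1.
  → primary stress on syllable 1.
Suffixed `nu.skeg.mi.su.kra.mu.lo:r` (7 syllables):
  The final syllable (7, lo:r) is extrametrical; the stress domain is syllables 1–6.
  Weights: 1 nu L, 2 skeg L, 3 mi L, 4 su L, 5 kra L, 6 mu L.
  No heavy syllable in the domain; default to the first syllable of the domain = syllable 1.
  → primary stress on syllable 1.

no: stays on 1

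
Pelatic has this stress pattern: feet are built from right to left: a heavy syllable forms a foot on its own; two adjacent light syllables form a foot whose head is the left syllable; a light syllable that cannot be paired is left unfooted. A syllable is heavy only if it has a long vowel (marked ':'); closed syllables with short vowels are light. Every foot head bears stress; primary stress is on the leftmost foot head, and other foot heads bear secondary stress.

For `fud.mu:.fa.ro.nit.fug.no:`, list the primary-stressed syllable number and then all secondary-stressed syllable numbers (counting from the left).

Weights: 1 fud L, 2 mu: H, 3 fa L, 4 ro L, 5 nit L, 6 fug L, 7 no: H.
Parse right to left (heavy = foot alone; LL = one foot; stranded L unfooted): fud (ˈmu:) (ˈfa.ro) (ˈnit.fug) (ˈno:).
Foot heads: 2, 3, 5, 7.
Primary stress on the leftmost head = syllable 2.
Secondary stress on 3, 5, 7: fud.ˈmu:.ˌfa.ro.ˌnit.fug.ˌno:.

primary 2, secondary 3, 5, 7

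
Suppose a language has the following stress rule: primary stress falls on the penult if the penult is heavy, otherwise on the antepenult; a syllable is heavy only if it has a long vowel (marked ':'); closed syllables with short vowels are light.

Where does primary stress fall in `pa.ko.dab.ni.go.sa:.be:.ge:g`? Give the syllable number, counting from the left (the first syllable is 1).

7

Weights: 6 sa: H, 7 be: H, 8 ge:g H.
The penult (syllable 7, be:) is heavy, so it takes stress.
Primary stress: syllable 7 → pa.ko.dab.ni.go.sa:.ˈbe:.ge:g.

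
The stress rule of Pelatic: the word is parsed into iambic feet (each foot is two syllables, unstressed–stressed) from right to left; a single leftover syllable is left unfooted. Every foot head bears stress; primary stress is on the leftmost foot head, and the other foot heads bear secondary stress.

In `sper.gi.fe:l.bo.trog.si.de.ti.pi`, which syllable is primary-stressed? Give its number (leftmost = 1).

Parse right to left into iambic (σˈσ) feet: sper (gi.ˈfe:l) (bo.ˈtrog) (si.ˈde) (ti.ˈpi). Syllable 1 is left unfooted.
Foot heads (stressed positions): 3, 5, 7, 9.
End Rule Leftmost: primary stress on the leftmost head = syllable 3.
Primary stress: syllable 3 → sper.gi.ˈfe:l.bo.trog.si.de.ti.pi.

3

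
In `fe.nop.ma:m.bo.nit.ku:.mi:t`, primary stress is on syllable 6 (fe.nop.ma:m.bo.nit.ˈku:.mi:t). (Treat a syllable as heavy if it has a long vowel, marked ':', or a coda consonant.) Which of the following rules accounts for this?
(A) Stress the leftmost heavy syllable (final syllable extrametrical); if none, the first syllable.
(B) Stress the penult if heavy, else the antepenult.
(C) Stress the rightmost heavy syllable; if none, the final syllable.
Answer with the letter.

Rule A → syllable 2 (observed: 6).
Rule B → syllable 6 ✓.
Rule C → syllable 7 (observed: 6).

B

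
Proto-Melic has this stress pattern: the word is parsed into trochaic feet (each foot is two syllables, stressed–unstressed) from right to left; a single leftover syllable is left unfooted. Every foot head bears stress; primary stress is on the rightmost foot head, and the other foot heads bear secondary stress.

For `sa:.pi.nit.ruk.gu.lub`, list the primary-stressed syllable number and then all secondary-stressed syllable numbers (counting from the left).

Parse right to left into trochaic (ˈσσ) feet: (ˈsa:.pi) (ˈnit.ruk) (ˈgu.lub).
Foot heads (stressed positions): 1, 3, 5.
End Rule Rightmost: primary stress on the rightmost head = syllable 5.
Secondary stress on 1, 3: ˌsa:.pi.ˌnit.ruk.ˈgu.lub.

primary 5, secondary 1, 3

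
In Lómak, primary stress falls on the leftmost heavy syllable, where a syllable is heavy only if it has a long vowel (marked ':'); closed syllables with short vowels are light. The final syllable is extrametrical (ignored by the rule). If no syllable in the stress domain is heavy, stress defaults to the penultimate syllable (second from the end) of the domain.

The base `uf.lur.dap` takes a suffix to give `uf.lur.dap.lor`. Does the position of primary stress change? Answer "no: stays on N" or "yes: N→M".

Base `uf.lur.dap` (3 syllables):
  The final syllable (3, dap) is extrametrical; the stress domain is syllables 1–2.
  Weights: 1 uf L, 2 lur L.
  No heavy syllable in the domain; default to the penultimate syllable (second from the end) of the domain = syllable 1.
  → primary stress on syllable 1.
Suffixed `uf.lur.dap.lor` (4 syllables):
  The final syllable (4, lor) is extrametrical; the stress domain is syllables 1–3.
  Weights: 1 uf L, 2 lur L, 3 dap L.
  No heavy syllable in the domain; default to the penultimate syllable (second from the end) of the domain = syllable 2.
  → primary stress on syllable 2.

yes: 1→2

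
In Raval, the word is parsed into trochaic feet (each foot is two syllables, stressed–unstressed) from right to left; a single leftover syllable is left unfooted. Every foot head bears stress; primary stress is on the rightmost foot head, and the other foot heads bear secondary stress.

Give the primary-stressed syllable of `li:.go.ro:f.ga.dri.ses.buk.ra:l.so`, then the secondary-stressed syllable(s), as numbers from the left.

Parse right to left into trochaic (ˈσσ) feet: li: (ˈgo.ro:f) (ˈga.dri) (ˈses.buk) (ˈra:l.so). Syllable 1 is left unfooted.
Foot heads (stressed positions): 2, 4, 6, 8.
End Rule Rightmost: primary stress on the rightmost head = syllable 8.
Secondary stress on 2, 4, 6: li:.ˌgo.ro:f.ˌga.dri.ˌses.buk.ˈra:l.so.

primary 8, secondary 2, 4, 6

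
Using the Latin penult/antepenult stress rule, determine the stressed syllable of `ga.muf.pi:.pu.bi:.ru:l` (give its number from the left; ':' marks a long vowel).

Classical Latin: stress the penult if heavy (long vowel or closed), else the antepenult.
Weights: 4 pu L, 5 bi: H, 6 ru:l H.
The penult (syllable 5, bi:) is heavy, so it takes stress.
Stress on syllable 5: ga.muf.pi:.pu.ˈbi:.ru:l.

5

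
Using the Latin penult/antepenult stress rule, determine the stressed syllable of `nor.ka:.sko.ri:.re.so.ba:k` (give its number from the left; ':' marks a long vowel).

Classical Latin: stress the penult if heavy (long vowel or closed), else the antepenult.
Weights: 5 re L, 6 so L, 7 ba:k H.
The penult (syllable 6, so) is light, so stress falls on the antepenult (syllable 5, re).
Stress on syllable 5: nor.ka:.sko.ri:.ˈre.so.ba:k.

5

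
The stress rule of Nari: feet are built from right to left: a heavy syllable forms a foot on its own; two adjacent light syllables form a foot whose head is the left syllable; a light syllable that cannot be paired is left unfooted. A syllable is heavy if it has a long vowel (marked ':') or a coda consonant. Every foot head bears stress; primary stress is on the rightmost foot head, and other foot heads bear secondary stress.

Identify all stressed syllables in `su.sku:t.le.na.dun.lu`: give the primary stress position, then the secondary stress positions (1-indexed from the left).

Weights: 1 su L, 2 sku:t H, 3 le L, 4 na L, 5 dun H, 6 lu L.
Parse right to left (heavy = foot alone; LL = one foot; stranded L unfooted): su (ˈsku:t) (ˈle.na) (ˈdun) lu.
Foot heads: 2, 3, 5.
Primary stress on the rightmost head = syllable 5.
Secondary stress on 2, 3: su.ˌsku:t.ˌle.na.ˈdun.lu.

primary 5, secondary 2, 3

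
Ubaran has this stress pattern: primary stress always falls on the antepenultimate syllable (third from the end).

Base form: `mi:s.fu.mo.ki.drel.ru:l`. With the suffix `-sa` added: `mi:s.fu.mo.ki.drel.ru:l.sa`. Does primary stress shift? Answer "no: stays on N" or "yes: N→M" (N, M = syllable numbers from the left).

yes: 4→5

Base `mi:s.fu.mo.ki.drel.ru:l` (6 syllables):
  The word has 6 syllables; the antepenultimate syllable (third from the end) is syllable 4 (ki).
  → primary stress on syllable 4.
Suffixed `mi:s.fu.mo.ki.drel.ru:l.sa` (7 syllables):
  The word has 7 syllables; the antepenultimate syllable (third from the end) is syllable 5 (drel).
  → primary stress on syllable 5.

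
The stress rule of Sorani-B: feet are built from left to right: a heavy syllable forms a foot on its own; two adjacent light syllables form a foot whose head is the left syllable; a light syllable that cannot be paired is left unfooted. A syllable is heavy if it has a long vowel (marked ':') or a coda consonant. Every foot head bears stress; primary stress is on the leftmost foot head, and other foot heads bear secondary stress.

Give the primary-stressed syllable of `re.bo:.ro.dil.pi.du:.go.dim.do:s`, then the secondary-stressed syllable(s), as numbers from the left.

primary 2, secondary 4, 6, 8, 9

Weights: 1 re L, 2 bo: H, 3 ro L, 4 dil H, 5 pi L, 6 du: H, 7 go L, 8 dim H, 9 do:s H.
Parse left to right (heavy = foot alone; LL = one foot; stranded L unfooted): re (ˈbo:) ro (ˈdil) pi (ˈdu:) go (ˈdim) (ˈdo:s).
Foot heads: 2, 4, 6, 8, 9.
Primary stress on the leftmost head = syllable 2.
Secondary stress on 4, 6, 8, 9: re.ˈbo:.ro.ˌdil.pi.ˌdu:.go.ˌdim.ˌdo:s.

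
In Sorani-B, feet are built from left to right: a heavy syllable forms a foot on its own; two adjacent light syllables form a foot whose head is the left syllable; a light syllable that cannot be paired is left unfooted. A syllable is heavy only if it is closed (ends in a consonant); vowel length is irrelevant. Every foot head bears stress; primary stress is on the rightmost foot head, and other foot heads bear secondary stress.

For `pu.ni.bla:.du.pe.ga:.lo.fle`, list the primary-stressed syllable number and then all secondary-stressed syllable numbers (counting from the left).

primary 7, secondary 1, 3, 5

Weights: 1 pu L, 2 ni L, 3 bla: L, 4 du L, 5 pe L, 6 ga: L, 7 lo L, 8 fle L.
Parse left to right (heavy = foot alone; LL = one foot; stranded L unfooted): (ˈpu.ni) (ˈbla:.du) (ˈpe.ga:) (ˈlo.fle).
Foot heads: 1, 3, 5, 7.
Primary stress on the rightmost head = syllable 7.
Secondary stress on 1, 3, 5: ˌpu.ni.ˌbla:.du.ˌpe.ga:.ˈlo.fle.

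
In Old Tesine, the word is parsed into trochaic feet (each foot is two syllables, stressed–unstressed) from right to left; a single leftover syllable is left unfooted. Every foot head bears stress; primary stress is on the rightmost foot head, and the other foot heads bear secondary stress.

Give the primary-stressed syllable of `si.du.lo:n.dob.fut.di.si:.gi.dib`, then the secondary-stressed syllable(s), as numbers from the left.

Parse right to left into trochaic (ˈσσ) feet: si (ˈdu.lo:n) (ˈdob.fut) (ˈdi.si:) (ˈgi.dib). Syllable 1 is left unfooted.
Foot heads (stressed positions): 2, 4, 6, 8.
End Rule Rightmost: primary stress on the rightmost head = syllable 8.
Secondary stress on 2, 4, 6: si.ˌdu.lo:n.ˌdob.fut.ˌdi.si:.ˈgi.dib.

primary 8, secondary 2, 4, 6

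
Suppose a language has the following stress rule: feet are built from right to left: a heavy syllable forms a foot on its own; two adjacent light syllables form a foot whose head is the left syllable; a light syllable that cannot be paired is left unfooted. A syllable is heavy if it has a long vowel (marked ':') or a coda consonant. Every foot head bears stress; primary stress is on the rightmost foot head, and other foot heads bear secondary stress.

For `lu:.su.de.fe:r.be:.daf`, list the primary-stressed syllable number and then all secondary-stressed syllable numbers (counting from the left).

Weights: 1 lu: H, 2 su L, 3 de L, 4 fe:r H, 5 be: H, 6 daf H.
Parse right to left (heavy = foot alone; LL = one foot; stranded L unfooted): (ˈlu:) (ˈsu.de) (ˈfe:r) (ˈbe:) (ˈdaf).
Foot heads: 1, 2, 4, 5, 6.
Primary stress on the rightmost head = syllable 6.
Secondary stress on 1, 2, 4, 5: ˌlu:.ˌsu.de.ˌfe:r.ˌbe:.ˈdaf.

primary 6, secondary 1, 2, 4, 5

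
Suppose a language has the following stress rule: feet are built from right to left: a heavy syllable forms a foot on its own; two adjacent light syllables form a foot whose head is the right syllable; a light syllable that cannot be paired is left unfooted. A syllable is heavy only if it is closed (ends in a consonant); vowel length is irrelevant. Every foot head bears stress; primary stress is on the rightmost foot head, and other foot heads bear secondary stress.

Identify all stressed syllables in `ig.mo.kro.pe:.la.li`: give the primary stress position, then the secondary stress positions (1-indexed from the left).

primary 6, secondary 1, 4

Weights: 1 ig H, 2 mo L, 3 kro L, 4 pe: L, 5 la L, 6 li L.
Parse right to left (heavy = foot alone; LL = one foot; stranded L unfooted): (ˈig) mo (kro.ˈpe:) (la.ˈli).
Foot heads: 1, 4, 6.
Primary stress on the rightmost head = syllable 6.
Secondary stress on 1, 4: ˌig.mo.kro.ˌpe:.la.ˈli.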